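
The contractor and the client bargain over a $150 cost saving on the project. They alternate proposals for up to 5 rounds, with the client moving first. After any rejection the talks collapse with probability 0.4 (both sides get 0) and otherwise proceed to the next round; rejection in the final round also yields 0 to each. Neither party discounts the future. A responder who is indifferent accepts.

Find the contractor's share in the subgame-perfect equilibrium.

Round 5 (the client proposes): the contractor will accept anything ≥ 0, so the client offers 0 and keeps 150.
Round 4 (the contractor proposes): rejecting gives the client an expected 0.6 × 150 = 90, so the contractor offers 90, keeping 60.
Round 3 (the client proposes): rejecting gives the contractor an expected 0.6 × 60 = 36, so the client offers 36, keeping 114.
Round 2 (the contractor proposes): rejecting gives the client an expected 0.6 × 114 = 68.4, so the contractor offers 68.4, keeping 81.6.
Round 1 (the client proposes): rejecting gives the contractor an expected 0.6 × 81.6 = 48.96. The client offers 48.96 and keeps 150 − 48.96 = 101.04.

48.96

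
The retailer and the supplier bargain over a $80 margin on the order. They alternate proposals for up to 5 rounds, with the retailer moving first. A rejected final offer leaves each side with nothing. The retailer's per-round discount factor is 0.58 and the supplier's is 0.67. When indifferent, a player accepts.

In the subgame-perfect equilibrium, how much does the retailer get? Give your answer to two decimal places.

Solve by backward induction from round 5.
Round 5 (the retailer proposes): rejection yields 0 for the supplier; the retailer offers 0 and keeps 80.
Round 4 (the supplier proposes): the retailer can get 80 next round, worth 0.58 × 80 = 46.4 now, so the supplier offers 46.4, keeping 33.6.
Round 3 (the retailer proposes): the supplier can get 33.6 next round, worth 0.67 × 33.6 = 22.512 now; the retailer offers that and keeps 57.488.
Round 2 (the supplier proposes): the retailer can get 57.488 next round, worth 0.58 × 57.488 = 33.34304 now; the supplier offers that and keeps 46.65696.
Round 1 (the retailer proposes): the supplier can get 46.65696 next round, worth 0.67 × 46.65696 = 31.2601632 now. The retailer offers 31.2601632 and keeps 80 − 31.2601632 = 48.7398368.

48.74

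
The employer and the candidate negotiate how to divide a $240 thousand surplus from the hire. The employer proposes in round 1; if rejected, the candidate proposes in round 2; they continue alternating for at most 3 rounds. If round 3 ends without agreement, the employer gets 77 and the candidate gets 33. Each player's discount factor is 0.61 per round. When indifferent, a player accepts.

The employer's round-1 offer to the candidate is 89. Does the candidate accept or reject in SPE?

Accept

Round 3 (the employer proposes): the candidate gets 33 if talks fail, so the employer offers 33 and keeps 207.
Round 2 (the candidate proposes): the employer can get 207 next round, worth 0.61 × 207 = 126.27 now. The candidate offers 126.27 and keeps 240 − 126.27 = 113.73.
So by rejecting in round 1, the candidate gets 113.73 next round, worth 0.61 × 113.73 = 69.3753 now.
Offer 89 ≥ 69.3753, so the candidate accepts.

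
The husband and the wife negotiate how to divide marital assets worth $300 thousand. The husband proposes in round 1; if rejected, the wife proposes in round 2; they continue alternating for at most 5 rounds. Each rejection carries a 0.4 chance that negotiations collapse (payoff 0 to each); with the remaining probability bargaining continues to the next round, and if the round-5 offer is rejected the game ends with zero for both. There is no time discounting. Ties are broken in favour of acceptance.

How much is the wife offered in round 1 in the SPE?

Round 5 (the husband proposes): rejection yields 0 for the wife; the husband offers 0 and keeps 300.
Round 4 (the wife proposes): rejecting gives the husband an expected 0.6 × 300 = 180; the wife offers that and keeps 120.
Round 3 (the husband proposes): rejecting gives the wife an expected 0.6 × 120 = 72. The husband offers 72 and keeps 300 − 72 = 228.
Round 2 (the wife proposes): rejecting gives the husband an expected 0.6 × 228 = 136.8. The wife offers 136.8 and keeps 300 − 136.8 = 163.2.
Round 1 (the husband proposes): rejecting gives the wife an expected 0.6 × 163.2 = 97.92. The husband offers 97.92 and keeps 300 − 97.92 = 202.08.

97.92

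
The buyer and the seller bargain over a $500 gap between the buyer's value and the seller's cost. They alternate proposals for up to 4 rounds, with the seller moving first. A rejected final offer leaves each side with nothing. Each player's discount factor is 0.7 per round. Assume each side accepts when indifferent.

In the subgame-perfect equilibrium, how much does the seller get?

223.5

Round 4 (the buyer proposes): the seller will accept anything ≥ 0, so the buyer offers 0 and keeps 500.
Round 3 (the seller proposes): the buyer can get 500 next round, worth 0.7 × 500 = 350 now, so the seller offers 350, keeping 150.
Round 2 (the buyer proposes): the seller can get 150 next round, worth 0.7 × 150 = 105 now. The buyer offers 105 and keeps 500 − 105 = 395.
Round 1 (the seller proposes): the buyer can get 395 next round, worth 0.7 × 395 = 276.5 now, so the seller offers 276.5, keeping 223.5.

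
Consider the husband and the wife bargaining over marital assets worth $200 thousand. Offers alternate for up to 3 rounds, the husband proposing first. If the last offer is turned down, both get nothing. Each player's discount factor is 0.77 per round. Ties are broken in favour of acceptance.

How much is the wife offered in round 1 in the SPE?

35.42

Round 3 (the husband proposes): rejection yields 0 for the wife; the husband offers 0 and keeps 200.
Round 2 (the wife proposes): the husband can get 200 next round, worth 0.77 × 200 = 154 now; the wife offers that and keeps 46.
Round 1 (the husband proposes): the wife can get 46 next round, worth 0.77 × 46 = 35.42 now; the husband offers that and keeps 164.58.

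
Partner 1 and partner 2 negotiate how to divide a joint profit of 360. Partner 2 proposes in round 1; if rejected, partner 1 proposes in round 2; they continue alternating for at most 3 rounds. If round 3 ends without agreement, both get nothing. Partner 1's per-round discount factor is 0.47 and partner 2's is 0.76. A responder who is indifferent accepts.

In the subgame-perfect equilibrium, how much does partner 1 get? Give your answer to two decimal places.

40.61

Round 3 (partner 2 proposes): partner 1 will accept anything ≥ 0, so partner 2 offers 0 and keeps 360.
Round 2 (partner 1 proposes): partner 2 can get 360 next round, worth 0.76 × 360 = 273.6 now. Partner 1 offers 273.6 and keeps 360 − 273.6 = 86.4.
Round 1 (partner 2 proposes): partner 1 can get 86.4 next round, worth 0.47 × 86.4 = 40.608 now, so partner 2 offers 40.608, keeping 319.392.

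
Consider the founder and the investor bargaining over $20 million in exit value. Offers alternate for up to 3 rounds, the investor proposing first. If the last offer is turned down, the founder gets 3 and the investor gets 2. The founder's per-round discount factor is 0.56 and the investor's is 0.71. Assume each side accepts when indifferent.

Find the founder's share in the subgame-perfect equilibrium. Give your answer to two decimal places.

Solve by backward induction from round 3.
Round 3 (the investor proposes): the founder gets 3 if talks fail, so the investor offers 3 and keeps 17.
Round 2 (the founder proposes): the investor can get 17 next round, worth 0.71 × 17 = 12.07 now. The founder offers 12.07 and keeps 20 − 12.07 = 7.93.
Round 1 (the investor proposes): the founder can get 7.93 next round, worth 0.56 × 7.93 = 4.4408 now, so the investor offers 4.4408, keeping 15.5592.

4.44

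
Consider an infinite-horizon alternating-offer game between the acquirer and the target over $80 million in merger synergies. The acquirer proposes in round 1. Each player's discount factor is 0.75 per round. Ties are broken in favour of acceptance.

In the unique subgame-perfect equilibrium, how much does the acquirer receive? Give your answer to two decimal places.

45.71

Let x be the acquirer's share when the acquirer proposes and y be the target's share when the target proposes.
The target accepts iff offered ≥ 0.75·y, so x = 80 − 0.75y. Symmetrically y = 80 − 0.75x.
Substituting: x = 80 − 0.75(80 − 0.75x), giving x(1 − 0.75·0.75) = 80(1 − 0.75).
So x = 80 × 0.25 / 0.4375 ≈ 45.7143, and the target receives 80 − x ≈ 34.2857.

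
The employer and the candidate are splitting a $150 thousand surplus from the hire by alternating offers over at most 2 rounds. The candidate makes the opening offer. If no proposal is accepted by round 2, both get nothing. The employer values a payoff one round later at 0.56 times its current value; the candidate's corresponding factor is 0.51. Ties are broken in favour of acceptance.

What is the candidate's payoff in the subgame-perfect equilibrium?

Round 2 (the employer proposes): rejection yields 0 for the candidate; the employer offers 0 and keeps 150.
Round 1 (the candidate proposes): the employer can get 150 next round, worth 0.56 × 150 = 84 now; the candidate offers that and keeps 66.

66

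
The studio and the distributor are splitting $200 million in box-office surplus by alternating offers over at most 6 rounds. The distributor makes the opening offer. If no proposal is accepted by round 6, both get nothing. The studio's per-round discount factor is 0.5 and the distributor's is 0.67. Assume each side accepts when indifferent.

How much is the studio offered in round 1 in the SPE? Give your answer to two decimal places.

55.28

Round 6 (the studio proposes): the distributor will accept anything ≥ 0, so the studio offers 0 and keeps 200.
Round 5 (the distributor proposes): the studio can get 200 next round, worth 0.5 × 200 = 100 now. The distributor offers 100 and keeps 200 − 100 = 100.
Round 4 (the studio proposes): the distributor can get 100 next round, worth 0.67 × 100 = 67 now, so the studio offers 67, keeping 133.
Round 3 (the distributor proposes): the studio can get 133 next round, worth 0.5 × 133 = 66.5 now; the distributor offers that and keeps 133.5.
Round 2 (the studio proposes): the distributor can get 133.5 next round, worth 0.67 × 133.5 = 89.445 now; the studio offers that and keeps 110.555.
Round 1 (the distributor proposes): the studio can get 110.555 next round, worth 0.5 × 110.555 = 55.2775 now, so the distributor offers 55.2775, keeping 144.7225.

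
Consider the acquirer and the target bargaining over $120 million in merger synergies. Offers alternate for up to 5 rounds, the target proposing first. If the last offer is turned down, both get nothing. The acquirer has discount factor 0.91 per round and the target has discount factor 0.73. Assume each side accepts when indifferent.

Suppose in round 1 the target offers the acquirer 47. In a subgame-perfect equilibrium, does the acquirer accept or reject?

Round 5 (the target proposes): rejection yields 0 for the acquirer; the target offers 0 and keeps 120.
Round 4 (the acquirer proposes): the target can get 120 next round, worth 0.73 × 120 = 87.6 now. The acquirer offers 87.6 and keeps 120 − 87.6 = 32.4.
Round 3 (the target proposes): the acquirer can get 32.4 next round, worth 0.91 × 32.4 = 29.484 now; the target offers that and keeps 90.516.
Round 2 (the acquirer proposes): the target can get 90.516 next round, worth 0.73 × 90.516 = 66.07668 now; the acquirer offers that and keeps 53.92332.
So by rejecting in round 1, the acquirer gets 53.92332 next round, worth 0.91 × 53.92332 = 49.0702212 now.
Offer 47 < 49.0702212, so the acquirer rejects.

Reject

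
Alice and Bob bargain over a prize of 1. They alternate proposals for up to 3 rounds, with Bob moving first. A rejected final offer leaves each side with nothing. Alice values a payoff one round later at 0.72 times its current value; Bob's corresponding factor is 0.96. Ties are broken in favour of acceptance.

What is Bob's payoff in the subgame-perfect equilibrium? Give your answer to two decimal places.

0.97

Work backward from the last round.
Round 3 (Bob proposes): Alice will accept anything ≥ 0, so Bob offers 0 and keeps 1.
Round 2 (Alice proposes): Bob can get 1 next round, worth 0.96 × 1 = 0.96 now. Alice offers 0.96 and keeps 1 − 0.96 = 0.04.
Round 1 (Bob proposes): Alice can get 0.04 next round, worth 0.72 × 0.04 = 0.0288 now, so Bob offers 0.0288, keeping 0.9712.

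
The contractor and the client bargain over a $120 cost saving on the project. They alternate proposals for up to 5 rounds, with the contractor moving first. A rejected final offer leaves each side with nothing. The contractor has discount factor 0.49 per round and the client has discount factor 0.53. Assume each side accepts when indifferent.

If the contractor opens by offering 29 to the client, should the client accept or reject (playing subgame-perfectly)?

Round 5 (the contractor proposes): the client will accept anything ≥ 0, so the contractor offers 0 and keeps 120.
Round 4 (the client proposes): the contractor can get 120 next round, worth 0.49 × 120 = 58.8 now, so the client offers 58.8, keeping 61.2.
Round 3 (the contractor proposes): the client can get 61.2 next round, worth 0.53 × 61.2 = 32.436 now. The contractor offers 32.436 and keeps 120 − 32.436 = 87.564.
Round 2 (the client proposes): the contractor can get 87.564 next round, worth 0.49 × 87.564 = 42.90636 now, so the client offers 42.90636, keeping 77.09364.
So by rejecting in round 1, the client gets 77.09364 next round, worth 0.53 × 77.09364 = 40.8596292 now.
Offer 29 < 40.8596292, so the client rejects.

Reject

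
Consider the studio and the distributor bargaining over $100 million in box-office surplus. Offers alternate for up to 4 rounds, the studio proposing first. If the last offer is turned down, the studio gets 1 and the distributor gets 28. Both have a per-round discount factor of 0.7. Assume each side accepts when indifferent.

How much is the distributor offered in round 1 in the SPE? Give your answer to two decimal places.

Round 4 (the distributor proposes): the studio gets 1 if talks fail, so the distributor offers 1 and keeps 99.
Round 3 (the studio proposes): the distributor can get 99 next round, worth 0.7 × 99 = 69.3 now, so the studio offers 69.3, keeping 30.7.
Round 2 (the distributor proposes): the studio can get 30.7 next round, worth 0.7 × 30.7 = 21.49 now, so the distributor offers 21.49, keeping 78.51.
Round 1 (the studio proposes): the distributor can get 78.51 next round, worth 0.7 × 78.51 = 54.957 now. The studio offers 54.957 and keeps 100 − 54.957 = 45.043.

54.96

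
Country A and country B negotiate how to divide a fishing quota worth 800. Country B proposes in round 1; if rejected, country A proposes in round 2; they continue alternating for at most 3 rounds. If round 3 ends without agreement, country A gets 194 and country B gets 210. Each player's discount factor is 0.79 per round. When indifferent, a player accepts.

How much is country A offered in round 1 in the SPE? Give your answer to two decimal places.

253.80

Round 3 (country B proposes): country A gets 194 if talks fail, so country B offers 194 and keeps 606.
Round 2 (country A proposes): country B can get 606 next round, worth 0.79 × 606 = 478.74 now; country A offers that and keeps 321.26.
Round 1 (country B proposes): country A can get 321.26 next round, worth 0.79 × 321.26 = 253.7954 now; country B offers that and keeps 546.2046.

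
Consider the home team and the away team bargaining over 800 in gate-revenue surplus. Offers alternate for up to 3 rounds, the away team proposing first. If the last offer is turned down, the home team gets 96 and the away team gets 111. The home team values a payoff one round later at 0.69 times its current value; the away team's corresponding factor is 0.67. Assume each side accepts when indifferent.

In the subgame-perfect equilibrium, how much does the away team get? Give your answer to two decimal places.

573.46

Work backward from the last round.
Round 3 (the away team proposes): the home team gets 96 if talks fail, so the away team offers 96 and keeps 704.
Round 2 (the home team proposes): the away team can get 704 next round, worth 0.67 × 704 = 471.68 now, so the home team offers 471.68, keeping 328.32.
Round 1 (the away team proposes): the home team can get 328.32 next round, worth 0.69 × 328.32 = 226.5408 now. The away team offers 226.5408 and keeps 800 − 226.5408 = 573.4592.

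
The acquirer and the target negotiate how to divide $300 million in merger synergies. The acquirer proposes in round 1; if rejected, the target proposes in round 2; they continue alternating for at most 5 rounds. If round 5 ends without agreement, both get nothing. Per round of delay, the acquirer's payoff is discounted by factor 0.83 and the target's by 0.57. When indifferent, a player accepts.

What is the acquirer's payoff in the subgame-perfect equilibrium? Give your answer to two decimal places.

257.18

Work backward from the last round.
Round 5 (the acquirer proposes): rejection yields 0 for the target; the acquirer offers 0 and keeps 300.
Round 4 (the target proposes): the acquirer can get 300 next round, worth 0.83 × 300 = 249 now; the target offers that and keeps 51.
Round 3 (the acquirer proposes): the target can get 51 next round, worth 0.57 × 51 = 29.07 now; the acquirer offers that and keeps 270.93.
Round 2 (the target proposes): the acquirer can get 270.93 next round, worth 0.83 × 270.93 = 224.8719 now, so the target offers 224.8719, keeping 75.1281.
Round 1 (the acquirer proposes): the target can get 75.1281 next round, worth 0.57 × 75.1281 = 42.823017 now. The acquirer offers 42.823017 and keeps 300 − 42.823017 = 257.176983.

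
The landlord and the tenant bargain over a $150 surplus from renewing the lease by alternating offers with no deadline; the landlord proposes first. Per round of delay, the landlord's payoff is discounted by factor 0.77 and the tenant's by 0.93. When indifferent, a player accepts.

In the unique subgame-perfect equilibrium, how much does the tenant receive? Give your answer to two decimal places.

When the landlord proposes, the tenant accepts any offer worth at least 0.93 times what the tenant would get by proposing next round; and vice versa.
This gives x = 150 − 0.93y and y = 150 − 0.77x, where x and y are each side's share when it proposes.
Hence (1 − 0.93·0.77)x = 150(1 − 0.93), i.e. 0.2839·x = 10.5.
x ≈ 36.9849; the tenant's share is 150 − x ≈ 113.0151.

113.02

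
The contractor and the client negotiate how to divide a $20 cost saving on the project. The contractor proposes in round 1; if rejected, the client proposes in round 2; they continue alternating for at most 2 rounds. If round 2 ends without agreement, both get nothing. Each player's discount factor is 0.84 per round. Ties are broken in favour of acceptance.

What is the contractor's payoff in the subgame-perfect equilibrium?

3.2

By backward induction:
Round 2 (the client proposes): rejection yields 0 for the contractor; the client offers 0 and keeps 20.
Round 1 (the contractor proposes): the client can get 20 next round, worth 0.84 × 20 = 16.8 now, so the contractor offers 16.8, keeping 3.2.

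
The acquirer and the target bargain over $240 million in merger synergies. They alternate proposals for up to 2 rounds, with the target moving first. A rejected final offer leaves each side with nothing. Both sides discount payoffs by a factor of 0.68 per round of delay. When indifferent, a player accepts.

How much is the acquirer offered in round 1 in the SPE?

163.2

Round 2 (the acquirer proposes): rejection yields 0 for the target; the acquirer offers 0 and keeps 240.
Round 1 (the target proposes): the acquirer can get 240 next round, worth 0.68 × 240 = 163.2 now; the target offers that and keeps 76.8.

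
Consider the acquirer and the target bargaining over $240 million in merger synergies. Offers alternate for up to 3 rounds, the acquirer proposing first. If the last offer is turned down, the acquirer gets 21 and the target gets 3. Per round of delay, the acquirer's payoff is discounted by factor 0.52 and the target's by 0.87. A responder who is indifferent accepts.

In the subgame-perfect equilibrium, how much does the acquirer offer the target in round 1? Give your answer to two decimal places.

101.58

Round 3 (the acquirer proposes): the target gets 3 if talks fail, so the acquirer offers 3 and keeps 237.
Round 2 (the target proposes): the acquirer can get 237 next round, worth 0.52 × 237 = 123.24 now. The target offers 123.24 and keeps 240 − 123.24 = 116.76.
Round 1 (the acquirer proposes): the target can get 116.76 next round, worth 0.87 × 116.76 = 101.5812 now. The acquirer offers 101.5812 and keeps 240 − 101.5812 = 138.4188.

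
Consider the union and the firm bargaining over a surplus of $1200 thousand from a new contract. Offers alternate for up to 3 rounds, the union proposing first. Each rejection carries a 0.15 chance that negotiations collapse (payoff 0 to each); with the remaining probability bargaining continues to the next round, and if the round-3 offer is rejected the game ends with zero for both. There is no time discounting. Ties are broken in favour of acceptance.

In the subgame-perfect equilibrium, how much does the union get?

1047

Round 3 (the union proposes): the firm will accept anything ≥ 0, so the union offers 0 and keeps 1200.
Round 2 (the firm proposes): rejecting gives the union an expected 0.85 × 1200 = 1020. The firm offers 1020 and keeps 1200 − 1020 = 180.
Round 1 (the union proposes): rejecting gives the firm an expected 0.85 × 180 = 153. The union offers 153 and keeps 1200 − 153 = 1047.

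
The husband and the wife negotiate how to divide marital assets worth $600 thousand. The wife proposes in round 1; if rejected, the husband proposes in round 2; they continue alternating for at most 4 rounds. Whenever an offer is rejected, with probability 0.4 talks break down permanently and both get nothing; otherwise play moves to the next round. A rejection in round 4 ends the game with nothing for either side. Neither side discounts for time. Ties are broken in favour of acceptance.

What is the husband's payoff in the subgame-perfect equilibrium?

Round 4 (the husband proposes): the wife will accept anything ≥ 0, so the husband offers 0 and keeps 600.
Round 3 (the wife proposes): rejecting gives the husband an expected 0.6 × 600 = 360. The wife offers 360 and keeps 600 − 360 = 240.
Round 2 (the husband proposes): rejecting gives the wife an expected 0.6 × 240 = 144. The husband offers 144 and keeps 600 − 144 = 456.
Round 1 (the wife proposes): rejecting gives the husband an expected 0.6 × 456 = 273.6, so the wife offers 273.6, keeping 326.4.

273.6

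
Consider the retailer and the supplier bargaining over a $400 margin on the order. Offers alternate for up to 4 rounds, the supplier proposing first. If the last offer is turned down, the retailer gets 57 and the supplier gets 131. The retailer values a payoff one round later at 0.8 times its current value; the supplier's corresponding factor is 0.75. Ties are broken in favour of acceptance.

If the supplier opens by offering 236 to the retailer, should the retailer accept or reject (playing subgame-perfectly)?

Work out the retailer's continuation value if the offer is rejected.
Round 4 (the retailer proposes): the supplier gets 131 if talks fail, so the retailer offers 131 and keeps 269.
Round 3 (the supplier proposes): the retailer can get 269 next round, worth 0.8 × 269 = 215.2 now. The supplier offers 215.2 and keeps 400 − 215.2 = 184.8.
Round 2 (the retailer proposes): the supplier can get 184.8 next round, worth 0.75 × 184.8 = 138.6 now, so the retailer offers 138.6, keeping 261.4.
So by rejecting in round 1, the retailer gets 261.4 next round, worth 0.8 × 261.4 = 209.12 now.
Offer 236 ≥ 209.12, so the retailer accepts.

Accept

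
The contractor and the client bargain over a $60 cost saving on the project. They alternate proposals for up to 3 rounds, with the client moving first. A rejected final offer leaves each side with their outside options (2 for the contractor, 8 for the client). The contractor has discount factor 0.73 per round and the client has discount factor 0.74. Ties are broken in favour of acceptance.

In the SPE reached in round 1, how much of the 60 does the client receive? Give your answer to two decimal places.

Round 3 (the client proposes): the contractor gets 2 if talks fail, so the client offers 2 and keeps 58.
Round 2 (the contractor proposes): the client can get 58 next round, worth 0.74 × 58 = 42.92 now. The contractor offers 42.92 and keeps 60 − 42.92 = 17.08.
Round 1 (the client proposes): the contractor can get 17.08 next round, worth 0.73 × 17.08 = 12.4684 now, so the client offers 12.4684, keeping 47.5316.

47.53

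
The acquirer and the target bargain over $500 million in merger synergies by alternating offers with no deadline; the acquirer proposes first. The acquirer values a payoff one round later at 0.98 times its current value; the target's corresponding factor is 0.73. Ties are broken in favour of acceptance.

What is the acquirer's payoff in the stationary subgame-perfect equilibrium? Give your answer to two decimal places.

When the acquirer proposes, the target accepts any offer worth at least 0.73 times what the target would get by proposing next round; and vice versa.
This gives x = 500 − 0.73y and y = 500 − 0.98x, where x and y are each side's share when it proposes.
Hence (1 − 0.73·0.98)x = 500(1 − 0.73), i.e. 0.2846·x = 135.
x ≈ 474.3500; the target's share is 500 − x ≈ 25.6500.

474.35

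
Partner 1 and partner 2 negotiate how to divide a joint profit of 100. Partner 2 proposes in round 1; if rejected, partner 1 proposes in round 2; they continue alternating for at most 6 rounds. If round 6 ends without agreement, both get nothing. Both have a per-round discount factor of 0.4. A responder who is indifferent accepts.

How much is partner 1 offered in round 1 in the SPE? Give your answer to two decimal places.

28.86

Round 6 (partner 1 proposes): rejection yields 0 for partner 2; partner 1 offers 0 and keeps 100.
Round 5 (partner 2 proposes): partner 1 can get 100 next round, worth 0.4 × 100 = 40 now, so partner 2 offers 40, keeping 60.
Round 4 (partner 1 proposes): partner 2 can get 60 next round, worth 0.4 × 60 = 24 now, so partner 1 offers 24, keeping 76.
Round 3 (partner 2 proposes): partner 1 can get 76 next round, worth 0.4 × 76 = 30.4 now; partner 2 offers that and keeps 69.6.
Round 2 (partner 1 proposes): partner 2 can get 69.6 next round, worth 0.4 × 69.6 = 27.84 now, so partner 1 offers 27.84, keeping 72.16.
Round 1 (partner 2 proposes): partner 1 can get 72.16 next round, worth 0.4 × 72.16 = 28.864 now, so partner 2 offers 28.864, keeping 71.136.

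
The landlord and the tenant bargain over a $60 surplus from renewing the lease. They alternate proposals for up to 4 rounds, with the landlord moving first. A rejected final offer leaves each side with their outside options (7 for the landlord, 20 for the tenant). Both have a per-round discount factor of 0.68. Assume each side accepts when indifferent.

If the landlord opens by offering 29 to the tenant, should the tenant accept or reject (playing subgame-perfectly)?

Reject

Round 4 (the tenant proposes): the landlord gets 7 if talks fail, so the tenant offers 7 and keeps 53.
Round 3 (the landlord proposes): the tenant can get 53 next round, worth 0.68 × 53 = 36.04 now. The landlord offers 36.04 and keeps 60 − 36.04 = 23.96.
Round 2 (the tenant proposes): the landlord can get 23.96 next round, worth 0.68 × 23.96 = 16.2928 now. The tenant offers 16.2928 and keeps 60 − 16.2928 = 43.7072.
So by rejecting in round 1, the tenant gets 43.7072 next round, worth 0.68 × 43.7072 = 29.720896 now.
Offer 29 < 29.720896, so the tenant rejects.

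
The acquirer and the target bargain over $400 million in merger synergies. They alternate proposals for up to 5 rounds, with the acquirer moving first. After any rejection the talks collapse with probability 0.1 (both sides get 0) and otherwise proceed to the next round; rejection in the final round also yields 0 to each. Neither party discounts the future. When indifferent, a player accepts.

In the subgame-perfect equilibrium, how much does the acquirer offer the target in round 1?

65.16

Round 5 (the acquirer proposes): the target will accept anything ≥ 0, so the acquirer offers 0 and keeps 400.
Round 4 (the target proposes): rejecting gives the acquirer an expected 0.9 × 400 = 360; the target offers that and keeps 40.
Round 3 (the acquirer proposes): rejecting gives the target an expected 0.9 × 40 = 36. The acquirer offers 36 and keeps 400 − 36 = 364.
Round 2 (the target proposes): rejecting gives the acquirer an expected 0.9 × 364 = 327.6. The target offers 327.6 and keeps 400 − 327.6 = 72.4.
Round 1 (the acquirer proposes): rejecting gives the target an expected 0.9 × 72.4 = 65.16; the acquirer offers that and keeps 334.84.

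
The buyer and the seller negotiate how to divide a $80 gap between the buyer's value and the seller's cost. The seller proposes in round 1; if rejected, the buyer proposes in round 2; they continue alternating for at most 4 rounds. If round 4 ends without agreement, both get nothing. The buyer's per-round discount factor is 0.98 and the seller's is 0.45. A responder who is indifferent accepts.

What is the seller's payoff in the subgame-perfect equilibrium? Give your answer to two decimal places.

2.31

Round 4 (the buyer proposes): rejection yields 0 for the seller; the buyer offers 0 and keeps 80.
Round 3 (the seller proposes): the buyer can get 80 next round, worth 0.98 × 80 = 78.4 now, so the seller offers 78.4, keeping 1.6.
Round 2 (the buyer proposes): the seller can get 1.6 next round, worth 0.45 × 1.6 = 0.72 now. The buyer offers 0.72 and keeps 80 − 0.72 = 79.28.
Round 1 (the seller proposes): the buyer can get 79.28 next round, worth 0.98 × 79.28 = 77.6944 now; the seller offers that and keeps 2.3056.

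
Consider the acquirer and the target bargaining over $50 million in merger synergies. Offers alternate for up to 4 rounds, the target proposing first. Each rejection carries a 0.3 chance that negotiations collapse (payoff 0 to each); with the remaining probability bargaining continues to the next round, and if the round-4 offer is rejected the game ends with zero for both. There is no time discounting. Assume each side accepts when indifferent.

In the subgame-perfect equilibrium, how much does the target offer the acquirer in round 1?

27.65

Round 4 (the acquirer proposes): the target will accept anything ≥ 0, so the acquirer offers 0 and keeps 50.
Round 3 (the target proposes): rejecting gives the acquirer an expected 0.7 × 50 = 35. The target offers 35 and keeps 50 − 35 = 15.
Round 2 (the acquirer proposes): rejecting gives the target an expected 0.7 × 15 = 10.5; the acquirer offers that and keeps 39.5.
Round 1 (the target proposes): rejecting gives the acquirer an expected 0.7 × 39.5 = 27.65; the target offers that and keeps 22.35.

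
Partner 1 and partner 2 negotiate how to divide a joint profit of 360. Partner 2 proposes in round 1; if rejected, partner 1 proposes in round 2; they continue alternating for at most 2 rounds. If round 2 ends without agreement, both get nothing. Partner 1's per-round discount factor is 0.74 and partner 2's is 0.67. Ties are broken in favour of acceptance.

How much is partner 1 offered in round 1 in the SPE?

266.4

Work backward from the last round.
Round 2 (partner 1 proposes): rejection yields 0 for partner 2; partner 1 offers 0 and keeps 360.
Round 1 (partner 2 proposes): partner 1 can get 360 next round, worth 0.74 × 360 = 266.4 now. Partner 2 offers 266.4 and keeps 360 − 266.4 = 93.6.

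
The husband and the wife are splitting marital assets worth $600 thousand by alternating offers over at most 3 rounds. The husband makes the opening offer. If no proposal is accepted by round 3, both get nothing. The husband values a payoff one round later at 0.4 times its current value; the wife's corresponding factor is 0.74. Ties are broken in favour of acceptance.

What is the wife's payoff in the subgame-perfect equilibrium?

Work backward from the last round.
Round 3 (the husband proposes): the wife will accept anything ≥ 0, so the husband offers 0 and keeps 600.
Round 2 (the wife proposes): the husband can get 600 next round, worth 0.4 × 600 = 240 now. The wife offers 240 and keeps 600 − 240 = 360.
Round 1 (the husband proposes): the wife can get 360 next round, worth 0.74 × 360 = 266.4 now; the husband offers that and keeps 333.6.

266.4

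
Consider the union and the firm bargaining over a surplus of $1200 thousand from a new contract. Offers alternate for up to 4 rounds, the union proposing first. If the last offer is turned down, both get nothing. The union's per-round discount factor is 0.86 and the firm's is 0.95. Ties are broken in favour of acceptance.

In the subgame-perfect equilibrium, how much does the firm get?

Round 4 (the firm proposes): rejection yields 0 for the union; the firm offers 0 and keeps 1200.
Round 3 (the union proposes): the firm can get 1200 next round, worth 0.95 × 1200 = 1140 now. The union offers 1140 and keeps 1200 − 1140 = 60.
Round 2 (the firm proposes): the union can get 60 next round, worth 0.86 × 60 = 51.6 now; the firm offers that and keeps 1148.4.
Round 1 (the union proposes): the firm can get 1148.4 next round, worth 0.95 × 1148.4 = 1090.98 now, so the union offers 1090.98, keeping 109.02.

1090.98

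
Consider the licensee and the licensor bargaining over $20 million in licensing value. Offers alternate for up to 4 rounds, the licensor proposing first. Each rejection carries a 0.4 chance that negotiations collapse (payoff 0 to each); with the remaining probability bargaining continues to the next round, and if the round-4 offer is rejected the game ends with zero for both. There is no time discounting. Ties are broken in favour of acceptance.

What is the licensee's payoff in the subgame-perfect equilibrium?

9.12

By backward induction:
Round 4 (the licensee proposes): the licensor will accept anything ≥ 0, so the licensee offers 0 and keeps 20.
Round 3 (the licensor proposes): rejecting gives the licensee an expected 0.6 × 20 = 12; the licensor offers that and keeps 8.
Round 2 (the licensee proposes): rejecting gives the licensor an expected 0.6 × 8 = 4.8; the licensee offers that and keeps 15.2.
Round 1 (the licensor proposes): rejecting gives the licensee an expected 0.6 × 15.2 = 9.12, so the licensor offers 9.12, keeping 10.88.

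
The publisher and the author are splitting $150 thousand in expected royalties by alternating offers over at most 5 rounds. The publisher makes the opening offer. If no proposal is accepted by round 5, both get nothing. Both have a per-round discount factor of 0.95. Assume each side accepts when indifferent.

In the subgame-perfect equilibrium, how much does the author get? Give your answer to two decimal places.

By backward induction:
Round 5 (the publisher proposes): the author will accept anything ≥ 0, so the publisher offers 0 and keeps 150.
Round 4 (the author proposes): the publisher can get 150 next round, worth 0.95 × 150 = 142.5 now; the author offers that and keeps 7.5.
Round 3 (the publisher proposes): the author can get 7.5 next round, worth 0.95 × 7.5 = 7.125 now. The publisher offers 7.125 and keeps 150 − 7.125 = 142.875.
Round 2 (the author proposes): the publisher can get 142.875 next round, worth 0.95 × 142.875 = 135.73125 now; the author offers that and keeps 14.26875.
Round 1 (the publisher proposes): the author can get 14.26875 next round, worth 0.95 × 14.26875 = 13.5553125 now; the publisher offers that and keeps 136.4446875.

13.56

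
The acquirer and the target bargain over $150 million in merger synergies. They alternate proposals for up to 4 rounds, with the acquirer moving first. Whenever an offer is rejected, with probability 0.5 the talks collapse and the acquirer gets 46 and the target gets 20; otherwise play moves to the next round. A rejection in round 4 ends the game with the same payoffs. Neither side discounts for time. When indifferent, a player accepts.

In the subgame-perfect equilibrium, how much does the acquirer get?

98.5

By backward induction:
Round 4 (the target proposes): the acquirer gets 46 if talks fail, so the target offers 46 and keeps 104.
Round 3 (the acquirer proposes): rejecting gives the target an expected 0.5 × 104 + 0.5 × 20 = 62. The acquirer offers 62 and keeps 150 − 62 = 88.
Round 2 (the target proposes): rejecting gives the acquirer an expected 0.5 × 88 + 0.5 × 46 = 67. The target offers 67 and keeps 150 − 67 = 83.
Round 1 (the acquirer proposes): rejecting gives the target an expected 0.5 × 83 + 0.5 × 20 = 51.5. The acquirer offers 51.5 and keeps 150 − 51.5 = 98.5.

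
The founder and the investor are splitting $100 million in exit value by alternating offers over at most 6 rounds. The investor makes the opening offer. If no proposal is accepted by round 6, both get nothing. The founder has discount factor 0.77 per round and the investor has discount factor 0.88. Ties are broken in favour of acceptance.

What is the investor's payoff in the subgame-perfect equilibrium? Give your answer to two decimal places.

Round 6 (the founder proposes): the investor will accept anything ≥ 0, so the founder offers 0 and keeps 100.
Round 5 (the investor proposes): the founder can get 100 next round, worth 0.77 × 100 = 77 now, so the investor offers 77, keeping 23.
Round 4 (the founder proposes): the investor can get 23 next round, worth 0.88 × 23 = 20.24 now; the founder offers that and keeps 79.76.
Round 3 (the investor proposes): the founder can get 79.76 next round, worth 0.77 × 79.76 = 61.4152 now; the investor offers that and keeps 38.5848.
Round 2 (the founder proposes): the investor can get 38.5848 next round, worth 0.88 × 38.5848 = 33.954624 now. The founder offers 33.954624 and keeps 100 − 33.954624 = 66.045376.
Round 1 (the investor proposes): the founder can get 66.045376 next round, worth 0.77 × 66.045376 = 50.85493952 now, so the investor offers 50.85493952, keeping 49.14506048.

49.15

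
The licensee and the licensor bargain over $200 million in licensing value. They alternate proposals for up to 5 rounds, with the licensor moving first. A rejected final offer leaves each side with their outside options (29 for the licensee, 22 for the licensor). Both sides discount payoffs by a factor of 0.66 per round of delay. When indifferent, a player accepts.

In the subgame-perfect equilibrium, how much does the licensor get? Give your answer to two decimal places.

Round 5 (the licensor proposes): the licensee gets 29 if talks fail, so the licensor offers 29 and keeps 171.
Round 4 (the licensee proposes): the licensor can get 171 next round, worth 0.66 × 171 = 112.86 now. The licensee offers 112.86 and keeps 200 − 112.86 = 87.14.
Round 3 (the licensor proposes): the licensee can get 87.14 next round, worth 0.66 × 87.14 = 57.5124 now. The licensor offers 57.5124 and keeps 200 − 57.5124 = 142.4876.
Round 2 (the licensee proposes): the licensor can get 142.4876 next round, worth 0.66 × 142.4876 = 94.041816 now. The licensee offers 94.041816 and keeps 200 − 94.041816 = 105.958184.
Round 1 (the licensor proposes): the licensee can get 105.958184 next round, worth 0.66 × 105.958184 = 69.93240144 now; the licensor offers that and keeps 130.06759856.

130.07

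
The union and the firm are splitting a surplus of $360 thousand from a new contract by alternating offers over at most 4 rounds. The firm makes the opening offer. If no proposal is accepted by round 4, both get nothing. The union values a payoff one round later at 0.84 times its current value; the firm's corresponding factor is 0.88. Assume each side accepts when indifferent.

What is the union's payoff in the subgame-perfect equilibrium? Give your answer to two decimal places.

259.82

Solve by backward induction from round 4.
Round 4 (the union proposes): rejection yields 0 for the firm; the union offers 0 and keeps 360.
Round 3 (the firm proposes): the union can get 360 next round, worth 0.84 × 360 = 302.4 now, so the firm offers 302.4, keeping 57.6.
Round 2 (the union proposes): the firm can get 57.6 next round, worth 0.88 × 57.6 = 50.688 now. The union offers 50.688 and keeps 360 − 50.688 = 309.312.
Round 1 (the firm proposes): the union can get 309.312 next round, worth 0.84 × 309.312 = 259.82208 now; the firm offers that and keeps 100.17792.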